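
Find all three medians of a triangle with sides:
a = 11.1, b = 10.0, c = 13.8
Median formula: m_a = ½√(2b² + 2c² − a²) (and cyclically). a² = 123.21, b² = 100, c² = 190.44.
m_a = ½√(2·100 + 2·190.44 − 123.21) = ½√457.67 ≈ ½·21.3932 ≈ 10.6966
m_b = ½√(2·123.21 + 2·190.44 − 100) = ½√527.3 ≈ ½·22.963 ≈ 11.4815
m_c = ½√(2·123.21 + 2·100 − 190.44) = ½√255.98 ≈ ½·15.9994 ≈ 7.99969

m_a = 10.7, m_b = 11.48, m_c = 8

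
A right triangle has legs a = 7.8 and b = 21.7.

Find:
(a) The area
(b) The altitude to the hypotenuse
(a) The legs are perpendicular, so Area = ½·a·b = ½·7.8·21.7 = ½·169.26 = 84.63
(b) Hypotenuse c = √(a² + b²) = √(60.84 + 470.89) = √531.73 ≈ 23.0593
    Area = ½·c·h_c  ⇒  h_c = 2·Area/c = 169.26/23.0593 ≈ 7.34021

Area = 84.63, h_c = 7.34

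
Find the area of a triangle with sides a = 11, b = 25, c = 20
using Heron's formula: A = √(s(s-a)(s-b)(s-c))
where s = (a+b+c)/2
s = (11 + 25 + 20)/2 = 56/2 = 28
s − a = 17, s − b = 3, s − c = 8
s(s−a)(s−b)(s−c) = 28·17·3·8 = 11424
Area = √11424 ≈ 106.883

s = 28.0, Area = 106.9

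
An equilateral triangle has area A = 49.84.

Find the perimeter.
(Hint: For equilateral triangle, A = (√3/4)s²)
A = (√3/4)s²  ⇒  s² = 4A/√3 = 4·49.84/√3 = 199.36/1.73205 ≈ 115.101
s ≈ √115.101 ≈ 10.7285
Perimeter = 3s ≈ 3·10.7285 ≈ 32.1855

Perimeter = 32.19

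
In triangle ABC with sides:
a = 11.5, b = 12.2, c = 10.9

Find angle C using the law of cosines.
c² = a² + b² − 2ab·cos(C)  ⇒  cos(C) = (a² + b² − c²)/(2ab)
cos(C) = (11.5² + 12.2² − 10.9²)/(2·11.5·12.2) = (132.25 + 148.84 − 118.81)/280.6 = 162.28/280.6 ≈ 0.578332
C = arccos(0.578332) ≈ 54.6667°

C = 54.67°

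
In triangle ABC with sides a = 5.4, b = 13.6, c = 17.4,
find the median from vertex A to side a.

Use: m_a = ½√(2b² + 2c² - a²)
m_a = ½√(2·13.6² + 2·17.4² − 5.4²) = ½√(2·184.96 + 2·302.76 − 29.16) = ½√(369.92 + 605.52 − 29.16) = ½√946.28
√946.28 ≈ 30.7617, so m_a ≈ 15.3808

m_a = 15.38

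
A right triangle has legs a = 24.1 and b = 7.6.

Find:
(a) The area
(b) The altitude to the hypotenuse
(a) The legs are perpendicular, so Area = ½·a·b = ½·24.1·7.6 = ½·183.16 = 91.58
(b) Hypotenuse c = √(a² + b²) = √(580.81 + 57.76) = √638.57 ≈ 25.2699
    Area = ½·c·h_c  ⇒  h_c = 2·Area/c = 183.16/25.2699 ≈ 7.24814

Area = 91.58, h_c = 7.248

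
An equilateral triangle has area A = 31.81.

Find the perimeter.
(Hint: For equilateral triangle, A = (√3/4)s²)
A = (√3/4)s²  ⇒  s² = 4A/√3 = 4·31.81/√3 = 127.24/1.73205 ≈ 73.462
s ≈ √73.462 ≈ 8.571
Perimeter = 3s ≈ 3·8.571 ≈ 25.713

Perimeter = 25.71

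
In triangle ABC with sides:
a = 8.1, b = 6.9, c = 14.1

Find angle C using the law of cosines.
c² = a² + b² − 2ab·cos(C)  ⇒  cos(C) = (a² + b² − c²)/(2ab)
cos(C) = (8.1² + 6.9² − 14.1²)/(2·8.1·6.9) = (65.61 + 47.61 − 198.81)/111.78 = -85.59/111.78 ≈ -0.7657
C = arccos(-0.7657) ≈ 139.969°

C = 140°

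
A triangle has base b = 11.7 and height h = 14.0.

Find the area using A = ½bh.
A = ½·b·h = ½·11.7·14.0 = ½·163.8 = 81.9

Area = 81.9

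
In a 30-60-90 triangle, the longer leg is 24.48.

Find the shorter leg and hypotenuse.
In a 30-60-90 triangle the sides are in ratio 1 : √3 : 2, so short leg = long leg/√3 and hypotenuse = 2·(short leg).
Short leg = 24.48/√3 ≈ 24.48/1.73205 ≈ 14.1335
Hypotenuse = 2·14.1335 ≈ 28.2671

Short leg = 14.13, Hypotenuse = 28.27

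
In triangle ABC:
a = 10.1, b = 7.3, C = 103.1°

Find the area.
Two sides and the included angle (SAS): A = ½·a·b·sin(C) = ½·10.1·7.3·sin(103.1°)
sin(103.1°) ≈ 0.973976
A ≈ ½·73.73·0.973976 = 36.865·0.973976 ≈ 35.9056

Area = 35.91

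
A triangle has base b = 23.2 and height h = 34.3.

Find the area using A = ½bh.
A = ½·b·h = ½·23.2·34.3 = ½·795.76 = 397.88

Area = 397.88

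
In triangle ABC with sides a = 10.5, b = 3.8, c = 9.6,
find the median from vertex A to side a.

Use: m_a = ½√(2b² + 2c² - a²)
m_a = ½√(2·3.8² + 2·9.6² − 10.5²) = ½√(2·14.44 + 2·92.16 − 110.25) = ½√(28.88 + 184.32 − 110.25) = ½√102.95
√102.95 ≈ 10.1464, so m_a ≈ 5.07321

m_a = 5.073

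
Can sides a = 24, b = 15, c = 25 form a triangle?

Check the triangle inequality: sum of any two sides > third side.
a + b vs c: 24 + 15 = 39 > 25  ✓
a + c vs b: 24 + 25 = 49 > 15  ✓
b + c vs a: 15 + 25 = 40 > 24  ✓

Yes, triangle inequality satisfied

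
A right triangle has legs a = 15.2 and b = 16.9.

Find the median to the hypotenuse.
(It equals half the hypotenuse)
Hypotenuse c = √(a² + b²) = √(231.04 + 285.61) = √516.65 ≈ 22.7299
Median to hypotenuse = c/2 ≈ 22.7299/2 ≈ 11.365

Median = 11.36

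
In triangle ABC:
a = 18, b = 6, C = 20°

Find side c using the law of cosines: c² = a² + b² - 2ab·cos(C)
c² = 18² + 6² − 2·18·6·cos(20°)
cos(20°) ≈ 0.939693
c² ≈ 324 + 36 − 216·(0.939693) ≈ 360 − 202.974 ≈ 157.026
c ≈ √157.026 ≈ 12.531

c = 12.53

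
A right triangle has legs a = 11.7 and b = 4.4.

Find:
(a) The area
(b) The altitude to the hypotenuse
(a) The legs are perpendicular, so Area = ½·a·b = ½·11.7·4.4 = ½·51.48 = 25.74
(b) Hypotenuse c = √(a² + b²) = √(136.89 + 19.36) = √156.25 ≈ 12.5
    Area = ½·c·h_c  ⇒  h_c = 2·Area/c = 51.48/12.5 ≈ 4.1184

Area = 25.74, h_c = 4.118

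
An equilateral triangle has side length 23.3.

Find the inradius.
r = Area/s with s the semi-perimeter.
Area = (√3/4)·23.3² = (√3/4)·542.89 ≈ 0.433013·542.89 ≈ 235.078
s = 3·23.3/2 = 34.95
r ≈ 235.078/34.95 ≈ 6.72613
(Equivalently r = side/(2√3) = 23.3/3.4641 ≈ 6.72613.)

r = 6.726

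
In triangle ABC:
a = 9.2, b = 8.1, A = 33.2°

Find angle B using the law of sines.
a/sin(A) = b/sin(B)  ⇒  sin(B) = b·sin(A)/a = 8.1·sin(33.2°)/9.2
sin(33.2°) ≈ 0.547563
sin(B) ≈ 8.1·0.547563/9.2 ≈ 4.43526/9.2 ≈ 0.482094
B = arcsin(0.482094) ≈ 28.8222°
(Since b ≤ a we need B ≤ A, so the obtuse alternative 180° − 28.8222° ≈ 151.178° is rejected.)

B = 28.82°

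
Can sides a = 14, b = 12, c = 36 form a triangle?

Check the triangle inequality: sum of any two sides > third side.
a + b vs c: 14 + 12 = 26 ≤ 36  ✗
a + c vs b: 14 + 36 = 50 > 12  ✓
b + c vs a: 12 + 36 = 48 > 14  ✓

No: 14 + 12 = 26 is not > 36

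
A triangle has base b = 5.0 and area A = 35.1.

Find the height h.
A = ½·b·h  ⇒  h = 2A/b = 2·35.1/5.0 = 70.2/5.0 ≈ 14.04

h = 14.04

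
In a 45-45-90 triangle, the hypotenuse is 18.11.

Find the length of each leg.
In a 45-45-90 triangle hypotenuse = leg·√2, so leg = hypotenuse/√2.
Leg = 18.11/√2 ≈ 18.11/1.41421 ≈ 12.8057

Each leg = 12.81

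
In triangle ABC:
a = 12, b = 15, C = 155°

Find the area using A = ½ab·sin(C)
A = ½·a·b·sin(C) = ½·12·15·sin(155°)
sin(155°) ≈ 0.422618
A ≈ ½·180·0.422618 = 90·0.422618 ≈ 38.0356

Area = 38.04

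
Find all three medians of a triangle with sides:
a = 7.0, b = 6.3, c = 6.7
Median formula: m_a = ½√(2b² + 2c² − a²) (and cyclically). a² = 49, b² = 39.69, c² = 44.89.
m_a = ½√(2·39.69 + 2·44.89 − 49) = ½√120.16 ≈ ½·10.9618 ≈ 5.48088
m_b = ½√(2·49 + 2·44.89 − 39.69) = ½√148.09 ≈ ½·12.1692 ≈ 6.08461
m_c = ½√(2·49 + 2·39.69 − 44.89) = ½√132.49 ≈ ½·11.5104 ≈ 5.75522

m_a = 5.481, m_b = 6.085, m_c = 5.755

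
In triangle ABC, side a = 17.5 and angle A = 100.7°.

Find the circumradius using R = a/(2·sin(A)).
R = a/(2·sin(A)) = 17.5/(2·sin(100.7°))
sin(100.7°) ≈ 0.982613
R ≈ 17.5/(2·0.982613) = 17.5/1.96523 ≈ 8.90483

R = 8.905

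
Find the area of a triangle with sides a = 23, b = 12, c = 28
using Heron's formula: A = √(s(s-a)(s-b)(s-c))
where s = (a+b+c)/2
s = (23 + 12 + 28)/2 = 63/2 = 31.5
s − a = 8.5, s − b = 19.5, s − c = 3.5
s(s−a)(s−b)(s−c) = 31.5·8.5·19.5·3.5 = 18273.9375
Area = √18273.9375 ≈ 135.181

s = 31.5, Area = 135.2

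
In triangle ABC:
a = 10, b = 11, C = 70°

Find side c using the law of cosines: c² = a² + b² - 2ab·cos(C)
c² = 10² + 11² − 2·10·11·cos(70°)
cos(70°) ≈ 0.34202
c² ≈ 100 + 121 − 220·(0.34202) ≈ 221 − 75.2444 ≈ 145.756
c ≈ √145.756 ≈ 12.0729

c = 12.07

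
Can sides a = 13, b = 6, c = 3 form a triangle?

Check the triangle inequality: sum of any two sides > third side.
a + b vs c: 13 + 6 = 19 > 3  ✓
a + c vs b: 13 + 3 = 16 > 6  ✓
b + c vs a: 6 + 3 = 9 ≤ 13  ✗

No: 6 + 3 = 9 is not > 13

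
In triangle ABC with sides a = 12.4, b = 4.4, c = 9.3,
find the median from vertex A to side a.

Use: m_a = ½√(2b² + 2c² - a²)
m_a = ½√(2·4.4² + 2·9.3² − 12.4²) = ½√(2·19.36 + 2·86.49 − 153.76) = ½√(38.72 + 172.98 − 153.76) = ½√57.94
√57.94 ≈ 7.61183, so m_a ≈ 3.80592

m_a = 3.806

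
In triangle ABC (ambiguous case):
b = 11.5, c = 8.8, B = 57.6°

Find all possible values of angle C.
b/sin(B) = c/sin(C)  ⇒  sin(C) = c·sin(B)/b = 8.8·sin(57.6°)/11.5
sin(57.6°) ≈ 0.844328
sin(C) ≈ 8.8·0.844328/11.5 ≈ 7.43009/11.5 ≈ 0.646094
Candidate 1: C₁ = arcsin(0.646094) ≈ 40.2478°  →  A = 180° − 57.6° − 40.2478° ≈ 82.1522° > 0, valid
Candidate 2: C₂ = 180° − C₁ ≈ 139.752°  →  A = 180° − 57.6° − 139.752° ≈ -17.3522° ≤ 0, not a valid triangle

C = 40.25° (one solution)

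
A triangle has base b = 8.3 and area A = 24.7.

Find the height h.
A = ½·b·h  ⇒  h = 2A/b = 2·24.7/8.3 = 49.4/8.3 ≈ 5.95181

h = 5.952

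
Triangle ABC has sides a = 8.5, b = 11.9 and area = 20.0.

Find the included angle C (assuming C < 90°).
Area = ½·a·b·sin(C)  ⇒  sin(C) = 2·Area/(a·b) = 2·20.0/(8.5·11.9) = 40/101.15 ≈ 0.395452
C = arcsin(0.395452) ≈ 23.2942° (taking the acute solution since C < 90°)

C = 23.29°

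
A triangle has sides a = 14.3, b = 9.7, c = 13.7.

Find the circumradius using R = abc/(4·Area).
First find the area with Heron's formula.
s = (14.3 + 9.7 + 13.7)/2 = 18.85
Area = √(s(s−a)(s−b)(s−c)) = √(18.85·4.55·9.15·5.15) ≈ √4041.58 ≈ 63.5734
abc = 14.3·9.7·13.7 = 1900.327
R = abc/(4·Area) ≈ 1900.327/(4·63.5734) = 1900.327/254.294 ≈ 7.47296

R = 7.473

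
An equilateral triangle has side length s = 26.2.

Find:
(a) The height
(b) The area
(a) The height splits the triangle into two 30-60-90 halves: h = s·√3/2 = 26.2·1.73205/2 ≈ 45.3797/2 ≈ 22.6899
(b) Area = (√3/4)·s² = (√3/4)·26.2² = (√3/4)·686.44 ≈ 0.433013·686.44 ≈ 297.237

Height = 22.69, Area = 297.2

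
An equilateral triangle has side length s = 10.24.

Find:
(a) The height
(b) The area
(a) The height splits the triangle into two 30-60-90 halves: h = s·√3/2 = 10.24·1.73205/2 ≈ 17.7362/2 ≈ 8.8681
(b) Area = (√3/4)·s² = (√3/4)·10.24² = (√3/4)·104.8576 ≈ 0.433013·104.8576 ≈ 45.4047

Height = 8.868, Area = 45.4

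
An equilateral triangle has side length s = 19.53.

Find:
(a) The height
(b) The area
(a) The height splits the triangle into two 30-60-90 halves: h = s·√3/2 = 19.53·1.73205/2 ≈ 33.827/2 ≈ 16.9135
(b) Area = (√3/4)·s² = (√3/4)·19.53² = (√3/4)·381.4209 ≈ 0.433013·381.4209 ≈ 165.16

Height = 16.91, Area = 165.2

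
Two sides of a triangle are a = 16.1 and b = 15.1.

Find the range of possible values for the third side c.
Triangle inequality: |a − b| < c < a + b
|a − b| = |16.1 − 15.1| = 1
a + b = 16.1 + 15.1 = 31.2

1 < c < 31.2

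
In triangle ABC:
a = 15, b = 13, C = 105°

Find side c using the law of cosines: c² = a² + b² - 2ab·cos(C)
c² = 15² + 13² − 2·15·13·cos(105°)
cos(105°) ≈ -0.258819
c² ≈ 225 + 169 − 390·(-0.258819) ≈ 394 + 100.939 ≈ 494.939
c ≈ √494.939 ≈ 22.2472

c = 22.25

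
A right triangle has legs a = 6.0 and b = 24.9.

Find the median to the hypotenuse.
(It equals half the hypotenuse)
Hypotenuse c = √(a² + b²) = √(36 + 620.01) = √656.01 ≈ 25.6127
Median to hypotenuse = c/2 ≈ 25.6127/2 ≈ 12.8063

Median = 12.81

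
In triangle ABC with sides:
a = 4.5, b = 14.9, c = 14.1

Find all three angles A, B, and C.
Law of cosines for each angle (a² = 20.25, b² = 222.01, c² = 198.81):
cos(A) = (b² + c² − a²)/(2bc) = (222.01 + 198.81 − 20.25)/(2·14.9·14.1) = 400.57/420.18 ≈ 0.95333  ⇒  A ≈ 17.5737°
cos(B) = (a² + c² − b²)/(2ac) = (20.25 + 198.81 − 222.01)/(2·4.5·14.1) = -2.95/126.9 ≈ -0.0232467  ⇒  B ≈ 91.3321°
cos(C) = (a² + b² − c²)/(2ab) = (20.25 + 222.01 − 198.81)/(2·4.5·14.9) = 43.45/134.1 ≈ 0.324012  ⇒  C ≈ 71.0943°
Check: A + B + C ≈ 180°

A = 17.57°, B = 91.33°, C = 71.09°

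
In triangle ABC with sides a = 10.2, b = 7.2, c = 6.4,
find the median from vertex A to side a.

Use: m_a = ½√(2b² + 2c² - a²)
m_a = ½√(2·7.2² + 2·6.4² − 10.2²) = ½√(2·51.84 + 2·40.96 − 104.04) = ½√(103.68 + 81.92 − 104.04) = ½√81.56
√81.56 ≈ 9.03106, so m_a ≈ 4.51553

m_a = 4.516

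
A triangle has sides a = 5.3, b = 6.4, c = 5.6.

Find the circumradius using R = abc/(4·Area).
First find the area with Heron's formula.
s = (5.3 + 6.4 + 5.6)/2 = 8.65
Area = √(s(s−a)(s−b)(s−c)) = √(8.65·3.35·2.25·3.05) ≈ √198.858 ≈ 14.1017
abc = 5.3·6.4·5.6 = 189.952
R = abc/(4·Area) ≈ 189.952/(4·14.1017) = 189.952/56.4068 ≈ 3.36754

R = 3.368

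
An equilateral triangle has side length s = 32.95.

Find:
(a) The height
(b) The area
(a) The height splits the triangle into two 30-60-90 halves: h = s·√3/2 = 32.95·1.73205/2 ≈ 57.0711/2 ≈ 28.5355
(b) Area = (√3/4)·s² = (√3/4)·32.95² = (√3/4)·1085.7025 ≈ 0.433013·1085.7025 ≈ 470.123

Height = 28.54, Area = 470.1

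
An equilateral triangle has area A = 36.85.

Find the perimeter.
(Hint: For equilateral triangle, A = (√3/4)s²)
A = (√3/4)s²  ⇒  s² = 4A/√3 = 4·36.85/√3 = 147.4/1.73205 ≈ 85.1014
s ≈ √85.1014 ≈ 9.22504
Perimeter = 3s ≈ 3·9.22504 ≈ 27.6751

Perimeter = 27.68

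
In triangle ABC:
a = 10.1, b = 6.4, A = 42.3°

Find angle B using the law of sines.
a/sin(A) = b/sin(B)  ⇒  sin(B) = b·sin(A)/a = 6.4·sin(42.3°)/10.1
sin(42.3°) ≈ 0.673013
sin(B) ≈ 6.4·0.673013/10.1 ≈ 4.30728/10.1 ≈ 0.426463
B = arcsin(0.426463) ≈ 25.2433°
(Since b ≤ a we need B ≤ A, so the obtuse alternative 180° − 25.2433° ≈ 154.757° is rejected.)

B = 25.24°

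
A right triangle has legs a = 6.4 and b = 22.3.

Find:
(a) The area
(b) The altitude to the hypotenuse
(a) The legs are perpendicular, so Area = ½·a·b = ½·6.4·22.3 = ½·142.72 = 71.36
(b) Hypotenuse c = √(a² + b²) = √(40.96 + 497.29) = √538.25 ≈ 23.2002
    Area = ½·c·h_c  ⇒  h_c = 2·Area/c = 142.72/23.2002 ≈ 6.15167

Area = 71.36, h_c = 6.152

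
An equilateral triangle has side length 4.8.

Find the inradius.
r = Area/s with s the semi-perimeter.
Area = (√3/4)·4.8² = (√3/4)·23.04 ≈ 0.433013·23.04 ≈ 9.97661
s = 3·4.8/2 = 7.2
r ≈ 9.97661/7.2 ≈ 1.38564
(Equivalently r = side/(2√3) = 4.8/3.4641 ≈ 1.38564.)

r = 1.386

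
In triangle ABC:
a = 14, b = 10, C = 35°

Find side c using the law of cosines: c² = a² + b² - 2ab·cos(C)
c² = 14² + 10² − 2·14·10·cos(35°)
cos(35°) ≈ 0.819152
c² ≈ 196 + 100 − 280·(0.819152) ≈ 296 − 229.363 ≈ 66.6374
c ≈ √66.6374 ≈ 8.16318

c = 8.163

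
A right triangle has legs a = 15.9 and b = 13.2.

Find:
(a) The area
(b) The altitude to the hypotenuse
(a) The legs are perpendicular, so Area = ½·a·b = ½·15.9·13.2 = ½·209.88 = 104.94
(b) Hypotenuse c = √(a² + b²) = √(252.81 + 174.24) = √427.05 ≈ 20.6652
    Area = ½·c·h_c  ⇒  h_c = 2·Area/c = 209.88/20.6652 ≈ 10.1562

Area = 104.94, h_c = 10.16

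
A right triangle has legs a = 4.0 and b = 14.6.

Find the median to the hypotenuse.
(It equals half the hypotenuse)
Hypotenuse c = √(a² + b²) = √(16 + 213.16) = √229.16 ≈ 15.138
Median to hypotenuse = c/2 ≈ 15.138/2 ≈ 7.56902

Median = 7.569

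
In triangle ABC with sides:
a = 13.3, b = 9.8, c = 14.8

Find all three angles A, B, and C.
Law of cosines for each angle (a² = 176.89, b² = 96.04, c² = 219.04):
cos(A) = (b² + c² − a²)/(2bc) = (96.04 + 219.04 − 176.89)/(2·9.8·14.8) = 138.19/290.08 ≈ 0.476386  ⇒  A ≈ 61.5504°
cos(B) = (a² + c² − b²)/(2ac) = (176.89 + 219.04 − 96.04)/(2·13.3·14.8) = 299.89/393.68 ≈ 0.761761  ⇒  B ≈ 40.3803°
cos(C) = (a² + b² − c²)/(2ab) = (176.89 + 96.04 − 219.04)/(2·13.3·9.8) = 53.89/260.68 ≈ 0.206729  ⇒  C ≈ 78.0693°
Check: A + B + C ≈ 180°

A = 61.55°, B = 40.38°, C = 78.07°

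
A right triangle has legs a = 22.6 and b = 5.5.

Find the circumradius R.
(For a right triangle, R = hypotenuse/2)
Hypotenuse c = √(a² + b²) = √(510.76 + 30.25) = √541.01 ≈ 23.2596
R = c/2 ≈ 23.2596/2 ≈ 11.6298

R = 11.63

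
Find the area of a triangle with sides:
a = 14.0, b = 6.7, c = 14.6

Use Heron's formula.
s = (14.0 + 6.7 + 14.6)/2 = 35.3/2 = 17.65
s − a = 3.65, s − b = 10.95, s − c = 3.05
s(s−a)(s−b)(s−c) = 17.65·3.65·10.95·3.05 ≈ 2151.55
Area = √2151.55 ≈ 46.3848

Area = 46.38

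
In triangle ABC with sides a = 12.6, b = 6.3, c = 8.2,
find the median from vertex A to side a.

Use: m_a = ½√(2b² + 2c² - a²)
m_a = ½√(2·6.3² + 2·8.2² − 12.6²) = ½√(2·39.69 + 2·67.24 − 158.76) = ½√(79.38 + 134.48 − 158.76) = ½√55.1
√55.1 ≈ 7.42294, so m_a ≈ 3.71147

m_a = 3.711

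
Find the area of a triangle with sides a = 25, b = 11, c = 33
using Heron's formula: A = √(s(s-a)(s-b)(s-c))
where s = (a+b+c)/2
s = (25 + 11 + 33)/2 = 69/2 = 34.5
s − a = 9.5, s − b = 23.5, s − c = 1.5
s(s−a)(s−b)(s−c) = 34.5·9.5·23.5·1.5 = 11553.1875
Area = √11553.1875 ≈ 107.486

s = 34.5, Area = 107.5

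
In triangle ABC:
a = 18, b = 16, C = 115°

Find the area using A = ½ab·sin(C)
A = ½·a·b·sin(C) = ½·18·16·sin(115°)
sin(115°) ≈ 0.906308
A ≈ ½·288·0.906308 = 144·0.906308 ≈ 130.508

Area = 130.5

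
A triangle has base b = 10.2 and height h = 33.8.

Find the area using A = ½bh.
A = ½·b·h = ½·10.2·33.8 = ½·344.76 = 172.38

Area = 172.38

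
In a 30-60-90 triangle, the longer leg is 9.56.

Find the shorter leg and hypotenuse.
In a 30-60-90 triangle the sides are in ratio 1 : √3 : 2, so short leg = long leg/√3 and hypotenuse = 2·(short leg).
Short leg = 9.56/√3 ≈ 9.56/1.73205 ≈ 5.51947
Hypotenuse = 2·5.51947 ≈ 11.0389

Short leg = 5.519, Hypotenuse = 11.04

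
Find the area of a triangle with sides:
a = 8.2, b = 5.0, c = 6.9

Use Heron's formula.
s = (8.2 + 5.0 + 6.9)/2 = 20.1/2 = 10.05
s − a = 1.85, s − b = 5.05, s − c = 3.15
s(s−a)(s−b)(s−c) = 10.05·1.85·5.05·3.15 ≈ 295.76
Area = √295.76 ≈ 17.1977

Area = 17.2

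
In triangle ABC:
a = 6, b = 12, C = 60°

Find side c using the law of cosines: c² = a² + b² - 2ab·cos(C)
c² = 6² + 12² − 2·6·12·cos(60°)
cos(60°) ≈ 0.5
c² ≈ 36 + 144 − 144·(0.5) ≈ 180 − 72 ≈ 108
c ≈ √108 ≈ 10.3923

c = 10.39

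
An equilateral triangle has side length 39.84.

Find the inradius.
r = Area/s with s the semi-perimeter.
Area = (√3/4)·39.84² = (√3/4)·1587.2256 ≈ 0.433013·1587.2256 ≈ 687.289
s = 3·39.84/2 = 59.76
r ≈ 687.289/59.76 ≈ 11.5008
(Equivalently r = side/(2√3) = 39.84/3.4641 ≈ 11.5008.)

r = 11.5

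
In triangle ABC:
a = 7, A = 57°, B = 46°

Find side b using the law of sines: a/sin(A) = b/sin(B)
a/sin(A) = b/sin(B)  ⇒  b = a·sin(B)/sin(A) = 7·sin(46°)/sin(57°)
sin(46°) ≈ 0.71934, sin(57°) ≈ 0.838671
b ≈ 7·0.71934/0.838671 ≈ 5.03538/0.838671 ≈ 6.004

b = 6.004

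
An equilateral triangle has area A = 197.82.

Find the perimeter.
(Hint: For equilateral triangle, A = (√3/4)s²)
A = (√3/4)s²  ⇒  s² = 4A/√3 = 4·197.82/√3 = 791.28/1.73205 ≈ 456.846
s ≈ √456.846 ≈ 21.3739
Perimeter = 3s ≈ 3·21.3739 ≈ 64.1218

Perimeter = 64.12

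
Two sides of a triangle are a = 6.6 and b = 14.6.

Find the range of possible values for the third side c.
Triangle inequality: |a − b| < c < a + b
|a − b| = |6.6 − 14.6| = 8
a + b = 6.6 + 14.6 = 21.2

8 < c < 21.2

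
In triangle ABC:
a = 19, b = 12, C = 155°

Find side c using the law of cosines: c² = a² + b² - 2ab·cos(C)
c² = 19² + 12² − 2·19·12·cos(155°)
cos(155°) ≈ -0.906308
c² ≈ 361 + 144 − 456·(-0.906308) ≈ 505 + 413.276 ≈ 918.276
c ≈ √918.276 ≈ 30.3031

c = 30.3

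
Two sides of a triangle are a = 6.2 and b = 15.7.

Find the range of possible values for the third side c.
Triangle inequality: |a − b| < c < a + b
|a − b| = |6.2 − 15.7| = 9.5
a + b = 6.2 + 15.7 = 21.9

9.5 < c < 21.9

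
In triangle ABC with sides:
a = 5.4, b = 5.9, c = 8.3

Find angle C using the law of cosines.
c² = a² + b² − 2ab·cos(C)  ⇒  cos(C) = (a² + b² − c²)/(2ab)
cos(C) = (5.4² + 5.9² − 8.3²)/(2·5.4·5.9) = (29.16 + 34.81 − 68.89)/63.72 = -4.92/63.72 ≈ -0.0772128
C = arccos(-0.0772128) ≈ 94.4284°

C = 94.43°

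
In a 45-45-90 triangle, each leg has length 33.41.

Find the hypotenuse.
In a 45-45-90 triangle the sides are in ratio 1 : 1 : √2, so hypotenuse = leg·√2.
Hypotenuse = 33.41·√2 ≈ 33.41·1.41421 ≈ 47.2489

Hypotenuse = 33.41√2 = 47.25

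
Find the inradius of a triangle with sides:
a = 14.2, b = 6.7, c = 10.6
r = Area/s where s is the semi-perimeter.
s = (14.2 + 6.7 + 10.6)/2 = 31.5/2 = 15.75
Area = √(s(s−a)(s−b)(s−c)) = √(15.75·1.55·9.05·5.15) ≈ √1137.81 ≈ 33.7314
r ≈ 33.7314/15.75 ≈ 2.14167

r = 2.142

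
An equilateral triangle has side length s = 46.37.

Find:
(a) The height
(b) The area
(a) The height splits the triangle into two 30-60-90 halves: h = s·√3/2 = 46.37·1.73205/2 ≈ 80.3152/2 ≈ 40.1576
(b) Area = (√3/4)·s² = (√3/4)·46.37² = (√3/4)·2150.1769 ≈ 0.433013·2150.1769 ≈ 931.054

Height = 40.16, Area = 931.1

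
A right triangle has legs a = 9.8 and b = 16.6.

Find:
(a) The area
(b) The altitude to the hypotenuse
(a) The legs are perpendicular, so Area = ½·a·b = ½·9.8·16.6 = ½·162.68 = 81.34
(b) Hypotenuse c = √(a² + b²) = √(96.04 + 275.56) = √371.6 ≈ 19.2769
    Area = ½·c·h_c  ⇒  h_c = 2·Area/c = 162.68/19.2769 ≈ 8.4391

Area = 81.34, h_c = 8.439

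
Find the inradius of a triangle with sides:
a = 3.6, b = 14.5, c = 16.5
r = Area/s where s is the semi-perimeter.
s = (3.6 + 14.5 + 16.5)/2 = 34.6/2 = 17.3
Area = √(s(s−a)(s−b)(s−c)) = √(17.3·13.7·2.8·0.8) ≈ √530.902 ≈ 23.0413
r ≈ 23.0413/17.3 ≈ 1.33187

r = 1.332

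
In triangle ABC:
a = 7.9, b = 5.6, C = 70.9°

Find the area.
Two sides and the included angle (SAS): A = ½·a·b·sin(C) = ½·7.9·5.6·sin(70.9°)
sin(70.9°) ≈ 0.944949
A ≈ ½·44.24·0.944949 = 22.12·0.944949 ≈ 20.9023

Area = 20.9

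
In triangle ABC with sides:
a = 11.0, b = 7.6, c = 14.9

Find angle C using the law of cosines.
c² = a² + b² − 2ab·cos(C)  ⇒  cos(C) = (a² + b² − c²)/(2ab)
cos(C) = (11.0² + 7.6² − 14.9²)/(2·11.0·7.6) = (121 + 57.76 − 222.01)/167.2 = -43.25/167.2 ≈ -0.258672
C = arccos(-0.258672) ≈ 104.991°

C = 105°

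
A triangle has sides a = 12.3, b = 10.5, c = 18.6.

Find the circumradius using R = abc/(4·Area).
First find the area with Heron's formula.
s = (12.3 + 10.5 + 18.6)/2 = 20.7
Area = √(s(s−a)(s−b)(s−c)) = √(20.7·8.4·10.2·2.1) ≈ √3724.51 ≈ 61.0288
abc = 12.3·10.5·18.6 = 2402.19
R = abc/(4·Area) ≈ 2402.19/(4·61.0288) = 2402.19/244.115 ≈ 9.8404

R = 9.84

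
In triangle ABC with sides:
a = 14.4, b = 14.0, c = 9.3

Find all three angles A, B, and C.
Law of cosines for each angle (a² = 207.36, b² = 196, c² = 86.49):
cos(A) = (b² + c² − a²)/(2bc) = (196 + 86.49 − 207.36)/(2·14.0·9.3) = 75.13/260.4 ≈ 0.288518  ⇒  A ≈ 73.2308°
cos(B) = (a² + c² − b²)/(2ac) = (207.36 + 86.49 − 196)/(2·14.4·9.3) = 97.85/267.84 ≈ 0.36533  ⇒  B ≈ 68.5721°
cos(C) = (a² + b² − c²)/(2ab) = (207.36 + 196 − 86.49)/(2·14.4·14.0) = 316.87/403.2 ≈ 0.785888  ⇒  C ≈ 38.1971°
Check: A + B + C ≈ 180°

A = 73.23°, B = 68.57°, C = 38.2°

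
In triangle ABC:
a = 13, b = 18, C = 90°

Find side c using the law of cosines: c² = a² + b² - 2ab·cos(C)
c² = 13² + 18² − 2·13·18·cos(90°)
cos(90°) ≈ 0
c² ≈ 169 + 324 − 468·(0) ≈ 493 − 0 ≈ 493
c ≈ √493 ≈ 22.2036

c = 22.2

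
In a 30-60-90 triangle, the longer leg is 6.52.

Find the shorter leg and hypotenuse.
In a 30-60-90 triangle the sides are in ratio 1 : √3 : 2, so short leg = long leg/√3 and hypotenuse = 2·(short leg).
Short leg = 6.52/√3 ≈ 6.52/1.73205 ≈ 3.76432
Hypotenuse = 2·3.76432 ≈ 7.52865

Short leg = 3.764, Hypotenuse = 7.529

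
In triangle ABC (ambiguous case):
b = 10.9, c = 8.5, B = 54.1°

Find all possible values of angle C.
b/sin(B) = c/sin(C)  ⇒  sin(C) = c·sin(B)/b = 8.5·sin(54.1°)/10.9
sin(54.1°) ≈ 0.810042
sin(C) ≈ 8.5·0.810042/10.9 ≈ 6.88535/10.9 ≈ 0.631684
Candidate 1: C₁ = arcsin(0.631684) ≈ 39.1745°  →  A = 180° − 54.1° − 39.1745° ≈ 86.7255° > 0, valid
Candidate 2: C₂ = 180° − C₁ ≈ 140.826°  →  A = 180° − 54.1° − 140.826° ≈ -14.9255° ≤ 0, not a valid triangle

C = 39.17° (one solution)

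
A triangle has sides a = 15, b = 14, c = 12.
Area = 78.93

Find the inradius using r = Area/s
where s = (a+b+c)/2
s = (15 + 14 + 12)/2 = 41/2 = 20.5
r = Area/s = 78.93/20.5 ≈ 3.85024

r = 3.85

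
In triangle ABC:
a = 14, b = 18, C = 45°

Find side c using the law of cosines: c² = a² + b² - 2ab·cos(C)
c² = 14² + 18² − 2·14·18·cos(45°)
cos(45°) ≈ 0.707107
c² ≈ 196 + 324 − 504·(0.707107) ≈ 520 − 356.382 ≈ 163.618
c ≈ √163.618 ≈ 12.7913

c = 12.79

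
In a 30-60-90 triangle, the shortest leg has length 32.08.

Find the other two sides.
In a 30-60-90 triangle the sides are in ratio 1 : √3 : 2 (short leg : long leg : hypotenuse).
Long leg = 32.08·√3 ≈ 32.08·1.73205 ≈ 55.5642
Hypotenuse = 2·32.08 = 64.16

Long leg = 32.08√3 = 55.56, Hypotenuse = 64.16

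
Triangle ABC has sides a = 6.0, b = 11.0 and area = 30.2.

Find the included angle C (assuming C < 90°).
Area = ½·a·b·sin(C)  ⇒  sin(C) = 2·Area/(a·b) = 2·30.2/(6.0·11.0) = 60.4/66 ≈ 0.915152
C = arcsin(0.915152) ≈ 66.2273° (taking the acute solution since C < 90°)

C = 66.23°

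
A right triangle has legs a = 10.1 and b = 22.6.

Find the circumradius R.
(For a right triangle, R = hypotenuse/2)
Hypotenuse c = √(a² + b²) = √(102.01 + 510.76) = √612.77 ≈ 24.7542
R = c/2 ≈ 24.7542/2 ≈ 12.3771

R = 12.38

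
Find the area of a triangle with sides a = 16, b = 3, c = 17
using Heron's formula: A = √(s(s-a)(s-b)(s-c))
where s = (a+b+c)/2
s = (16 + 3 + 17)/2 = 36/2 = 18
s − a = 2, s − b = 15, s − c = 1
s(s−a)(s−b)(s−c) = 18·2·15·1 = 540
Area = √540 ≈ 23.2379

s = 18.0, Area = 23.24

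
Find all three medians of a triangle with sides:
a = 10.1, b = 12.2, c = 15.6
Median formula: m_a = ½√(2b² + 2c² − a²) (and cyclically). a² = 102.01, b² = 148.84, c² = 243.36.
m_a = ½√(2·148.84 + 2·243.36 − 102.01) = ½√682.39 ≈ ½·26.1226 ≈ 13.0613
m_b = ½√(2·102.01 + 2·243.36 − 148.84) = ½√541.9 ≈ ½·23.2787 ≈ 11.6394
m_c = ½√(2·102.01 + 2·148.84 − 243.36) = ½√258.34 ≈ ½·16.073 ≈ 8.03648

m_a = 13.06, m_b = 11.64, m_c = 8.036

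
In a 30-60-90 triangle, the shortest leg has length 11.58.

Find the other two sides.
In a 30-60-90 triangle the sides are in ratio 1 : √3 : 2 (short leg : long leg : hypotenuse).
Long leg = 11.58·√3 ≈ 11.58·1.73205 ≈ 20.0571
Hypotenuse = 2·11.58 = 23.16

Long leg = 11.58√3 = 20.06, Hypotenuse = 23.16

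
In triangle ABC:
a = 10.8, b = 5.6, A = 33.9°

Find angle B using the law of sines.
a/sin(A) = b/sin(B)  ⇒  sin(B) = b·sin(A)/a = 5.6·sin(33.9°)/10.8
sin(33.9°) ≈ 0.557745
sin(B) ≈ 5.6·0.557745/10.8 ≈ 3.12337/10.8 ≈ 0.289201
B = arcsin(0.289201) ≈ 16.8101°
(Since b ≤ a we need B ≤ A, so the obtuse alternative 180° − 16.8101° ≈ 163.19° is rejected.)

B = 16.81°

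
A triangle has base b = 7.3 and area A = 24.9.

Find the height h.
A = ½·b·h  ⇒  h = 2A/b = 2·24.9/7.3 = 49.8/7.3 ≈ 6.82192

h = 6.822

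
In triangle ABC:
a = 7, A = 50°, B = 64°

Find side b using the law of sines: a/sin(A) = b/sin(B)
a/sin(A) = b/sin(B)  ⇒  b = a·sin(B)/sin(A) = 7·sin(64°)/sin(50°)
sin(64°) ≈ 0.898794, sin(50°) ≈ 0.766044
b ≈ 7·0.898794/0.766044 ≈ 6.29156/0.766044 ≈ 8.21305

b = 8.213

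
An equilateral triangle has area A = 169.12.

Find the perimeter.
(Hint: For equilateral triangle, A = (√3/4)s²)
A = (√3/4)s²  ⇒  s² = 4A/√3 = 4·169.12/√3 = 676.48/1.73205 ≈ 390.566
s ≈ √390.566 ≈ 19.7627
Perimeter = 3s ≈ 3·19.7627 ≈ 59.2882

Perimeter = 59.29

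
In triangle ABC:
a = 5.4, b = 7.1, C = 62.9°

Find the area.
Two sides and the included angle (SAS): A = ½·a·b·sin(C) = ½·5.4·7.1·sin(62.9°)
sin(62.9°) ≈ 0.890213
A ≈ ½·38.34·0.890213 = 19.17·0.890213 ≈ 17.0654

Area = 17.07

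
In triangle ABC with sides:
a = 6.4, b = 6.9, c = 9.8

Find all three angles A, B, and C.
Law of cosines for each angle (a² = 40.96, b² = 47.61, c² = 96.04):
cos(A) = (b² + c² − a²)/(2bc) = (47.61 + 96.04 − 40.96)/(2·6.9·9.8) = 102.69/135.24 ≈ 0.759317  ⇒  A ≈ 40.596°
cos(B) = (a² + c² − b²)/(2ac) = (40.96 + 96.04 − 47.61)/(2·6.4·9.8) = 89.39/125.44 ≈ 0.712612  ⇒  B ≈ 44.5522°
cos(C) = (a² + b² − c²)/(2ab) = (40.96 + 47.61 − 96.04)/(2·6.4·6.9) = -7.47/88.32 ≈ -0.0845788  ⇒  C ≈ 94.8518°
Check: A + B + C ≈ 180°

A = 40.6°, B = 44.55°, C = 94.85°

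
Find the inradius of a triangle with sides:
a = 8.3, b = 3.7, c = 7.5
r = Area/s where s is the semi-perimeter.
s = (8.3 + 3.7 + 7.5)/2 = 19.5/2 = 9.75
Area = √(s(s−a)(s−b)(s−c)) = √(9.75·1.45·6.05·2.25) ≈ √192.447 ≈ 13.8725
r ≈ 13.8725/9.75 ≈ 1.42282

r = 1.423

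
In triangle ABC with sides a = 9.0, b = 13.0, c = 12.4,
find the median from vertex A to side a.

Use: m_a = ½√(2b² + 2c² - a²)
m_a = ½√(2·13.0² + 2·12.4² − 9.0²) = ½√(2·169 + 2·153.76 − 81) = ½√(338 + 307.52 − 81) = ½√564.52
√564.52 ≈ 23.7596, so m_a ≈ 11.8798

m_a = 11.88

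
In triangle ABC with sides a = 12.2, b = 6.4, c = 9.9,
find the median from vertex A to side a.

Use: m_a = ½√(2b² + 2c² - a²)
m_a = ½√(2·6.4² + 2·9.9² − 12.2²) = ½√(2·40.96 + 2·98.01 − 148.84) = ½√(81.92 + 196.02 − 148.84) = ½√129.1
√129.1 ≈ 11.3622, so m_a ≈ 5.68111

m_a = 5.681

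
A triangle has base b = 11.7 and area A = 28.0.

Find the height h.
A = ½·b·h  ⇒  h = 2A/b = 2·28.0/11.7 = 56/11.7 ≈ 4.78632

h = 4.786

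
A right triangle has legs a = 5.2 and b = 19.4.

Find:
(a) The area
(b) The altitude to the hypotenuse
(a) The legs are perpendicular, so Area = ½·a·b = ½·5.2·19.4 = ½·100.88 = 50.44
(b) Hypotenuse c = √(a² + b²) = √(27.04 + 376.36) = √403.4 ≈ 20.0848
    Area = ½·c·h_c  ⇒  h_c = 2·Area/c = 100.88/20.0848 ≈ 5.0227

Area = 50.44, h_c = 5.023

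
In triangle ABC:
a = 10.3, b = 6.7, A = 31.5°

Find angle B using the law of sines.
a/sin(A) = b/sin(B)  ⇒  sin(B) = b·sin(A)/a = 6.7·sin(31.5°)/10.3
sin(31.5°) ≈ 0.522499
sin(B) ≈ 6.7·0.522499/10.3 ≈ 3.50074/10.3 ≈ 0.339878
B = arcsin(0.339878) ≈ 19.8694°
(Since b ≤ a we need B ≤ A, so the obtuse alternative 180° − 19.8694° ≈ 160.131° is rejected.)

B = 19.87°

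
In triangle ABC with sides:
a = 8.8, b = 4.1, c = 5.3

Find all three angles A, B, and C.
Law of cosines for each angle (a² = 77.44, b² = 16.81, c² = 28.09):
cos(A) = (b² + c² − a²)/(2bc) = (16.81 + 28.09 − 77.44)/(2·4.1·5.3) = -32.54/43.46 ≈ -0.748734  ⇒  A ≈ 138.481°
cos(B) = (a² + c² − b²)/(2ac) = (77.44 + 28.09 − 16.81)/(2·8.8·5.3) = 88.72/93.28 ≈ 0.951115  ⇒  B ≈ 17.9892°
cos(C) = (a² + b² − c²)/(2ab) = (77.44 + 16.81 − 28.09)/(2·8.8·4.1) = 66.16/72.16 ≈ 0.916851  ⇒  C ≈ 23.53°
Check: A + B + C ≈ 180°

A = 138.5°, B = 17.99°, C = 23.53°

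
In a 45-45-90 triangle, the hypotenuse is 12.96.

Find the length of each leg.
In a 45-45-90 triangle hypotenuse = leg·√2, so leg = hypotenuse/√2.
Leg = 12.96/√2 ≈ 12.96/1.41421 ≈ 9.1641

Each leg = 9.164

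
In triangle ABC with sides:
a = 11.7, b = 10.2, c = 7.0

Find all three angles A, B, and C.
Law of cosines for each angle (a² = 136.89, b² = 104.04, c² = 49):
cos(A) = (b² + c² − a²)/(2bc) = (104.04 + 49 − 136.89)/(2·10.2·7.0) = 16.15/142.8 ≈ 0.113095  ⇒  A ≈ 83.5062°
cos(B) = (a² + c² − b²)/(2ac) = (136.89 + 49 − 104.04)/(2·11.7·7.0) = 81.85/163.8 ≈ 0.499695  ⇒  B ≈ 60.0202°
cos(C) = (a² + b² − c²)/(2ab) = (136.89 + 104.04 − 49)/(2·11.7·10.2) = 191.93/238.68 ≈ 0.804131  ⇒  C ≈ 36.4736°
Check: A + B + C ≈ 180°

A = 83.51°, B = 60.02°, C = 36.47°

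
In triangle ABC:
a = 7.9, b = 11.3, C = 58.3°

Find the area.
Two sides and the included angle (SAS): A = ½·a·b·sin(C) = ½·7.9·11.3·sin(58.3°)
sin(58.3°) ≈ 0.850811
A ≈ ½·89.27·0.850811 = 44.635·0.850811 ≈ 37.976

Area = 37.98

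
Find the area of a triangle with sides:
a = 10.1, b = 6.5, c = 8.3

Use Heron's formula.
s = (10.1 + 6.5 + 8.3)/2 = 24.9/2 = 12.45
s − a = 2.35, s − b = 5.95, s − c = 4.15
s(s−a)(s−b)(s−c) = 12.45·2.35·5.95·4.15 ≈ 722.441
Area = √722.441 ≈ 26.8783

Area = 26.88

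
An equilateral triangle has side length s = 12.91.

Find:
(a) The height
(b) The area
(a) The height splits the triangle into two 30-60-90 halves: h = s·√3/2 = 12.91·1.73205/2 ≈ 22.3608/2 ≈ 11.1804
(b) Area = (√3/4)·s² = (√3/4)·12.91² = (√3/4)·166.6681 ≈ 0.433013·166.6681 ≈ 72.1694

Height = 11.18, Area = 72.17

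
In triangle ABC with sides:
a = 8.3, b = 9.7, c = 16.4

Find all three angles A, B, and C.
Law of cosines for each angle (a² = 68.89, b² = 94.09, c² = 268.96):
cos(A) = (b² + c² − a²)/(2bc) = (94.09 + 268.96 − 68.89)/(2·9.7·16.4) = 294.16/318.16 ≈ 0.924566  ⇒  A ≈ 22.397°
cos(B) = (a² + c² − b²)/(2ac) = (68.89 + 268.96 − 94.09)/(2·8.3·16.4) = 243.76/272.24 ≈ 0.895386  ⇒  B ≈ 26.4419°
cos(C) = (a² + b² − c²)/(2ab) = (68.89 + 94.09 − 268.96)/(2·8.3·9.7) = -105.98/161.02 ≈ -0.658179  ⇒  C ≈ 131.161°
Check: A + B + C ≈ 180°

A = 22.4°, B = 26.44°, C = 131.2°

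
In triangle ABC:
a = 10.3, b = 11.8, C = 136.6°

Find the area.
Two sides and the included angle (SAS): A = ½·a·b·sin(C) = ½·10.3·11.8·sin(136.6°)
sin(136.6°) ≈ 0.687088
A ≈ ½·121.54·0.687088 = 60.77·0.687088 ≈ 41.7543

Area = 41.75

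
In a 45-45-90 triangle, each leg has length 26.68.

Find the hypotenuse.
In a 45-45-90 triangle the sides are in ratio 1 : 1 : √2, so hypotenuse = leg·√2.
Hypotenuse = 26.68·√2 ≈ 26.68·1.41421 ≈ 37.7312

Hypotenuse = 26.68√2 = 37.73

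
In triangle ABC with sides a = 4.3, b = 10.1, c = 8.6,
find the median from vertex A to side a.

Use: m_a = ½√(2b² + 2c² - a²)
m_a = ½√(2·10.1² + 2·8.6² − 4.3²) = ½√(2·102.01 + 2·73.96 − 18.49) = ½√(204.02 + 147.92 − 18.49) = ½√333.45
√333.45 ≈ 18.2606, so m_a ≈ 9.13031

m_a = 9.13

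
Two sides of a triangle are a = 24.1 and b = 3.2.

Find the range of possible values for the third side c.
Triangle inequality: |a − b| < c < a + b
|a − b| = |24.1 − 3.2| = 20.9
a + b = 24.1 + 3.2 = 27.3

20.9 < c < 27.3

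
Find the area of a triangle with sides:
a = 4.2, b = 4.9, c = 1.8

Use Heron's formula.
s = (4.2 + 4.9 + 1.8)/2 = 10.9/2 = 5.45
s − a = 1.25, s − b = 0.55, s − c = 3.65
s(s−a)(s−b)(s−c) = 5.45·1.25·0.55·3.65 ≈ 13.6761
Area = √13.6761 ≈ 3.69812

Area = 3.698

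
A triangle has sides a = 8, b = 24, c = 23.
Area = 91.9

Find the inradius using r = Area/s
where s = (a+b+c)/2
s = (8 + 24 + 23)/2 = 55/2 = 27.5
r = Area/s = 91.9/27.5 ≈ 3.34182

r = 3.342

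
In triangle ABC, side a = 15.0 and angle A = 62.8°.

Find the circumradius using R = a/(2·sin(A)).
R = a/(2·sin(A)) = 15.0/(2·sin(62.8°))
sin(62.8°) ≈ 0.889416
R ≈ 15.0/(2·0.889416) = 15.0/1.77883 ≈ 8.4325

R = 8.432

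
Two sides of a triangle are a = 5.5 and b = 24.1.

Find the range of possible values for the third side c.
Triangle inequality: |a − b| < c < a + b
|a − b| = |5.5 − 24.1| = 18.6
a + b = 5.5 + 24.1 = 29.6

18.6 < c < 29.6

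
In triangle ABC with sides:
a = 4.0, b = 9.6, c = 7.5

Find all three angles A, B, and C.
Law of cosines for each angle (a² = 16, b² = 92.16, c² = 56.25):
cos(A) = (b² + c² − a²)/(2bc) = (92.16 + 56.25 − 16)/(2·9.6·7.5) = 132.41/144 ≈ 0.919514  ⇒  A ≈ 23.1449°
cos(B) = (a² + c² − b²)/(2ac) = (16 + 56.25 − 92.16)/(2·4.0·7.5) = -19.91/60 ≈ -0.331833  ⇒  B ≈ 109.38°
cos(C) = (a² + b² − c²)/(2ab) = (16 + 92.16 − 56.25)/(2·4.0·9.6) = 51.91/76.8 ≈ 0.675911  ⇒  C ≈ 47.475°
Check: A + B + C ≈ 180°

A = 23.14°, B = 109.4°, C = 47.48°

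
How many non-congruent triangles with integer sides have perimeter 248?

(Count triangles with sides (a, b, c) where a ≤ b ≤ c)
Let a ≤ b ≤ c with a + b + c = 248. The only binding inequality is a + b > c, i.e. 248 − c > c, so c < 248/2; and c ≥ 248/3 since c is the largest side.
So 83 ≤ c ≤ 123. For each c, b runs from ⌈(248 − c)/2⌉ up to c (then a = 248 − b − c satisfies 1 ≤ a ≤ b automatically), giving c − ⌈(248 − c)/2⌉ + 1 choices.
Summing over c: 1 + 3 + 4 + 6 + … + 60 + 61  (41 terms, c = 83, …, 123) = 1281
Check (closed form: nearest integer to p²/48 for even p, (p+3)²/48 for odd p): 248²/48 = 61504/48 ≈ 1281.33 → 1281

1281 triangles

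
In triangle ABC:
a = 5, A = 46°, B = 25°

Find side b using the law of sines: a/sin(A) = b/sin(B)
a/sin(A) = b/sin(B)  ⇒  b = a·sin(B)/sin(A) = 5·sin(25°)/sin(46°)
sin(25°) ≈ 0.422618, sin(46°) ≈ 0.71934
b ≈ 5·0.422618/0.71934 ≈ 2.11309/0.71934 ≈ 2.93754

b = 2.938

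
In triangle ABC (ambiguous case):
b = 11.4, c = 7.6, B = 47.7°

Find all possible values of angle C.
b/sin(B) = c/sin(C)  ⇒  sin(C) = c·sin(B)/b = 7.6·sin(47.7°)/11.4
sin(47.7°) ≈ 0.739631
sin(C) ≈ 7.6·0.739631/11.4 ≈ 5.6212/11.4 ≈ 0.493087
Candidate 1: C₁ = arcsin(0.493087) ≈ 29.5437°  →  A = 180° − 47.7° − 29.5437° ≈ 102.756° > 0, valid
Candidate 2: C₂ = 180° − C₁ ≈ 150.456°  →  A = 180° − 47.7° − 150.456° ≈ -18.1563° ≤ 0, not a valid triangle

C = 29.54° (one solution)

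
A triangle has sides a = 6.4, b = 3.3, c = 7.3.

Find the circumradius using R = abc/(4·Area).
First find the area with Heron's formula.
s = (6.4 + 3.3 + 7.3)/2 = 8.5
Area = √(s(s−a)(s−b)(s−c)) = √(8.5·2.1·5.2·1.2) ≈ √111.384 ≈ 10.5539
abc = 6.4·3.3·7.3 = 154.176
R = abc/(4·Area) ≈ 154.176/(4·10.5539) = 154.176/42.2154 ≈ 3.65212

R = 3.652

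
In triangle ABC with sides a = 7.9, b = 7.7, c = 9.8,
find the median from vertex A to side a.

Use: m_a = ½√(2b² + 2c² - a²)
m_a = ½√(2·7.7² + 2·9.8² − 7.9²) = ½√(2·59.29 + 2·96.04 − 62.41) = ½√(118.58 + 192.08 − 62.41) = ½√248.25
√248.25 ≈ 15.756, so m_a ≈ 7.87798

m_a = 7.878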